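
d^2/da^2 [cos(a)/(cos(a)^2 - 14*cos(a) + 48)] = (-14*(1 - cos(a)^2)^2 - cos(a)^5 + 290*cos(a)^3 - 700*cos(a)^2 - 2592*cos(a) + 1358)/((cos(a) - 8)^3*(cos(a) - 6)^3)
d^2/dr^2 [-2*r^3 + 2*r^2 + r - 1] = 4 - 12*r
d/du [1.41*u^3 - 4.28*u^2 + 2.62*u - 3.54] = 4.23*u^2 - 8.56*u + 2.62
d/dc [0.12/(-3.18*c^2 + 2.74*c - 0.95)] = (0.7632*c - 0.3288)/(3.18*c^2 - 2.74*c + 0.95)^2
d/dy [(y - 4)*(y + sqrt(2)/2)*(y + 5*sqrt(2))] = 3*y^2 - 8*y + 11*sqrt(2)*y - 22*sqrt(2) + 5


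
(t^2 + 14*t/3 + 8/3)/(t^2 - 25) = (3*t^2 + 14*t + 8)/(3*(t^2 - 25))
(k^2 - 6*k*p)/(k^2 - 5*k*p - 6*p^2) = k/(k + p)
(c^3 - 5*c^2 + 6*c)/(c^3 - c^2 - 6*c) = (c - 2)/(c + 2)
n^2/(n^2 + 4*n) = n/(n + 4)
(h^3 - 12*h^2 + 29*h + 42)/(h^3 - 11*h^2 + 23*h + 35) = (h - 6)/(h - 5)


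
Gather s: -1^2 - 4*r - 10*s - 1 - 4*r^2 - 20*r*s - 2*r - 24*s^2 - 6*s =-4*r^2 - 6*r - 24*s^2 + s*(-20*r - 16) - 2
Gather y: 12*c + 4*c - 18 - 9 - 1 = 16*c - 28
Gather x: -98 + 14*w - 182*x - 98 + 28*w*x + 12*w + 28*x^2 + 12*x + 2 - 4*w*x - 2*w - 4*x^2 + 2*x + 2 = 24*w + 24*x^2 + x*(24*w - 168) - 192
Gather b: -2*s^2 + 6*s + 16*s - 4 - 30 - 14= -2*s^2 + 22*s - 48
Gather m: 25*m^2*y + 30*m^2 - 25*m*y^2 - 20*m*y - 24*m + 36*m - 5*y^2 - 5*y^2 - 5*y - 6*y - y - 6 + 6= m^2*(25*y + 30) + m*(-25*y^2 - 20*y + 12) - 10*y^2 - 12*y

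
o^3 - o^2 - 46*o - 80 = (o - 8)*(o + 2)*(o + 5)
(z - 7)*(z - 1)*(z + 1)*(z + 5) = z^4 - 2*z^3 - 36*z^2 + 2*z + 35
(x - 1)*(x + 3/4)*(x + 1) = x^3 + 3*x^2/4 - x - 3/4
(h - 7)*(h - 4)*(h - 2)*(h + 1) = h^4 - 12*h^3 + 37*h^2 - 6*h - 56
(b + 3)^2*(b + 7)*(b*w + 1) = b^4*w + 13*b^3*w + b^3 + 51*b^2*w + 13*b^2 + 63*b*w + 51*b + 63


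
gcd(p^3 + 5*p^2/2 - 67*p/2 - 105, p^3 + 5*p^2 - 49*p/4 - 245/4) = p^2 + 17*p/2 + 35/2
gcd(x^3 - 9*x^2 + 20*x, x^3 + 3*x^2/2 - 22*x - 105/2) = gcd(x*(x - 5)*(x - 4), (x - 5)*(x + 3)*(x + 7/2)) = x - 5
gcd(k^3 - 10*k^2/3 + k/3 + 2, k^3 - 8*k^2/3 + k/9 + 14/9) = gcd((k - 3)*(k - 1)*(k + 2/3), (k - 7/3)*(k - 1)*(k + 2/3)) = k^2 - k/3 - 2/3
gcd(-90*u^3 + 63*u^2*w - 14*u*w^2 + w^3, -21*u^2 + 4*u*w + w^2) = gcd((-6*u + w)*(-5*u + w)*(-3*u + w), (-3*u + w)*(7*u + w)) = 3*u - w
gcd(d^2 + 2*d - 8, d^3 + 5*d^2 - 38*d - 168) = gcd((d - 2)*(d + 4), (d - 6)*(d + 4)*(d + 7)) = d + 4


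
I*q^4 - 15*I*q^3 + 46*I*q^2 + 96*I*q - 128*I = (q - 8)^2*(q + 2)*(I*q - I)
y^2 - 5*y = y*(y - 5)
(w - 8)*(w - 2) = w^2 - 10*w + 16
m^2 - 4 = (m - 2)*(m + 2)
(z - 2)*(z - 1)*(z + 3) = z^3 - 7*z + 6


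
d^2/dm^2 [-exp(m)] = -exp(m)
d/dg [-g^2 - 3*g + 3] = -2*g - 3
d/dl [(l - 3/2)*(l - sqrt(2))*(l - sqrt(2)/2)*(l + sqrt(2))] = 4*l^3 - 9*l^2/2 - 3*sqrt(2)*l^2/2 - 4*l + 3*sqrt(2)*l/2 + sqrt(2) + 3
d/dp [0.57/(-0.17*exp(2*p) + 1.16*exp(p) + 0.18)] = (0.1938*exp(p) - 0.6612)*exp(p)/(-0.17*exp(2*p) + 1.16*exp(p) + 0.18)^2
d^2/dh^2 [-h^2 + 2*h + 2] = -2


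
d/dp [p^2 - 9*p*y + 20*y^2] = 2*p - 9*y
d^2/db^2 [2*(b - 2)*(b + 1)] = 4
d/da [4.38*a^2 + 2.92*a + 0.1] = 8.76*a + 2.92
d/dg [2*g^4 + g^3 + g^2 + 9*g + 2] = 8*g^3 + 3*g^2 + 2*g + 9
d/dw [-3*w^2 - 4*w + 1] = -6*w - 4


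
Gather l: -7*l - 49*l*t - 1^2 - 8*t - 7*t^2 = l*(-49*t - 7) - 7*t^2 - 8*t - 1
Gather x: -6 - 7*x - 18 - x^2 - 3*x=-x^2 - 10*x - 24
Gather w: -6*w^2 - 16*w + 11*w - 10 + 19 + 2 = -6*w^2 - 5*w + 11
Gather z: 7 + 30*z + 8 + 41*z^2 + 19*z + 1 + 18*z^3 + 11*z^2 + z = 18*z^3 + 52*z^2 + 50*z + 16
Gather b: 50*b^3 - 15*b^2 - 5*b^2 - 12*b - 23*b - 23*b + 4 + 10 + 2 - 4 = 50*b^3 - 20*b^2 - 58*b + 12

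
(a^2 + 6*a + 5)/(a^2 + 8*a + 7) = (a + 5)/(a + 7)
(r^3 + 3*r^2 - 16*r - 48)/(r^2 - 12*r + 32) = (r^2 + 7*r + 12)/(r - 8)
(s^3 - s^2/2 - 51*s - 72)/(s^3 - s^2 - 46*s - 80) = (s^2 + 15*s/2 + 9)/(s^2 + 7*s + 10)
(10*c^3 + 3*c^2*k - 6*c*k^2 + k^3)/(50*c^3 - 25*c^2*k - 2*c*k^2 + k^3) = (c + k)/(5*c + k)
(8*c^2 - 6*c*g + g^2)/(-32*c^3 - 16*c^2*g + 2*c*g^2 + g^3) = (-2*c + g)/(8*c^2 + 6*c*g + g^2)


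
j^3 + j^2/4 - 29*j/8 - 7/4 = (j - 2)*(j + 1/2)*(j + 7/4)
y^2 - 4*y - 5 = (y - 5)*(y + 1)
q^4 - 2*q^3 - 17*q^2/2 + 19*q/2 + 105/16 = (q - 7/2)*(q - 3/2)*(q + 1/2)*(q + 5/2)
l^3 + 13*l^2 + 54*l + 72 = (l + 3)*(l + 4)*(l + 6)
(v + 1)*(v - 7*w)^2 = v^3 - 14*v^2*w + v^2 + 49*v*w^2 - 14*v*w + 49*w^2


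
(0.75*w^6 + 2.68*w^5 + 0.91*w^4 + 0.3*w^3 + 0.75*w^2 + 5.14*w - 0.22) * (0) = 0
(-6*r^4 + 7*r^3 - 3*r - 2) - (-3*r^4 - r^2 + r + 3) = -3*r^4 + 7*r^3 + r^2 - 4*r - 5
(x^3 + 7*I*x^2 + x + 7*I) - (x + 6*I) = x^3 + 7*I*x^2 + I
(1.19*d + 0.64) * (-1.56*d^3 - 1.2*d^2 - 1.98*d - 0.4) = -1.8564*d^4 - 2.4264*d^3 - 3.1242*d^2 - 1.7432*d - 0.256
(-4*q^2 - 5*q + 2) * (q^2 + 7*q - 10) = -4*q^4 - 33*q^3 + 7*q^2 + 64*q - 20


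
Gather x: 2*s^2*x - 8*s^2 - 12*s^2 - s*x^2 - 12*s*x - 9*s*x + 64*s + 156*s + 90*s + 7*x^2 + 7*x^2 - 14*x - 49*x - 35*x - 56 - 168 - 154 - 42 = -20*s^2 + 310*s + x^2*(14 - s) + x*(2*s^2 - 21*s - 98) - 420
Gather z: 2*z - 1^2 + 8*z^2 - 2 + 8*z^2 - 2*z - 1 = 16*z^2 - 4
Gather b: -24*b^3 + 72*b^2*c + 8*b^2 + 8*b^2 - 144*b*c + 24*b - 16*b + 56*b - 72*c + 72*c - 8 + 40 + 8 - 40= -24*b^3 + b^2*(72*c + 16) + b*(64 - 144*c)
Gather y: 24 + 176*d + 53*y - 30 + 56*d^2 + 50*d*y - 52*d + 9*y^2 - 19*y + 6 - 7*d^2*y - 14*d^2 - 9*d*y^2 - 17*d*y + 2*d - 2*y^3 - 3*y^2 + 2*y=42*d^2 + 126*d - 2*y^3 + y^2*(6 - 9*d) + y*(-7*d^2 + 33*d + 36)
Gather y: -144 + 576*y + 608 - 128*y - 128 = 448*y + 336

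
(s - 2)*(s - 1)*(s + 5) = s^3 + 2*s^2 - 13*s + 10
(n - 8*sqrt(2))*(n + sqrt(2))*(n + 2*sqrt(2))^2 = n^4 - 3*sqrt(2)*n^3 - 64*n^2 - 120*sqrt(2)*n - 128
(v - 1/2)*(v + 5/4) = v^2 + 3*v/4 - 5/8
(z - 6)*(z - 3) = z^2 - 9*z + 18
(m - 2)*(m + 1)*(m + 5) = m^3 + 4*m^2 - 7*m - 10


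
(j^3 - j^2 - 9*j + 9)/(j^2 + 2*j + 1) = (j^3 - j^2 - 9*j + 9)/(j^2 + 2*j + 1)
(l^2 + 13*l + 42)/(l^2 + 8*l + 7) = (l + 6)/(l + 1)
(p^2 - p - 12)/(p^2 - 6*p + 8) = (p + 3)/(p - 2)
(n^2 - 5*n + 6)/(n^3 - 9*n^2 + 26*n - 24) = 1/(n - 4)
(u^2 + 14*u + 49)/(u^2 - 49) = (u + 7)/(u - 7)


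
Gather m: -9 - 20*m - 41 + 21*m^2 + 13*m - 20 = 21*m^2 - 7*m - 70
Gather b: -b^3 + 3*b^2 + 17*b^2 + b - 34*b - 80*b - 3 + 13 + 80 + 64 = -b^3 + 20*b^2 - 113*b + 154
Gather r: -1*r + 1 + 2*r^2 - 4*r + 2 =2*r^2 - 5*r + 3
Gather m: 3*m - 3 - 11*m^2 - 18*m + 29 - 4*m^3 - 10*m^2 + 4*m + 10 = -4*m^3 - 21*m^2 - 11*m + 36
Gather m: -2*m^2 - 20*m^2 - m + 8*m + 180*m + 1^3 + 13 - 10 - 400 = -22*m^2 + 187*m - 396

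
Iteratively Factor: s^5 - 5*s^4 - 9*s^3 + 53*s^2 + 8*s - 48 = (s + 1)*(s^4 - 6*s^3 - 3*s^2 + 56*s - 48) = (s + 1)*(s + 3)*(s^3 - 9*s^2 + 24*s - 16) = (s - 4)*(s + 1)*(s + 3)*(s^2 - 5*s + 4) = (s - 4)*(s - 1)*(s + 1)*(s + 3)*(s - 4)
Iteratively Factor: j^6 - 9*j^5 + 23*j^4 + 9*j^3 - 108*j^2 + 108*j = (j)*(j^5 - 9*j^4 + 23*j^3 + 9*j^2 - 108*j + 108) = j*(j - 2)*(j^4 - 7*j^3 + 9*j^2 + 27*j - 54) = j*(j - 2)*(j + 2)*(j^3 - 9*j^2 + 27*j - 27) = j*(j - 3)*(j - 2)*(j + 2)*(j^2 - 6*j + 9) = j*(j - 3)^2*(j - 2)*(j + 2)*(j - 3)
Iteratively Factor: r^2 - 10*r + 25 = (r - 5)*(r - 5)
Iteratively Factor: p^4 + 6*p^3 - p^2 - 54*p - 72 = (p + 3)*(p^3 + 3*p^2 - 10*p - 24) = (p - 3)*(p + 3)*(p^2 + 6*p + 8) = (p - 3)*(p + 2)*(p + 3)*(p + 4)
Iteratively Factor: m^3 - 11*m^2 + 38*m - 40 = (m - 5)*(m^2 - 6*m + 8) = (m - 5)*(m - 2)*(m - 4)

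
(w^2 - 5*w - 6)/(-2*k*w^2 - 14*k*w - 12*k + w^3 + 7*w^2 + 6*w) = (w - 6)/(-2*k*w - 12*k + w^2 + 6*w)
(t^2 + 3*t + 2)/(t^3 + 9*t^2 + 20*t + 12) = 1/(t + 6)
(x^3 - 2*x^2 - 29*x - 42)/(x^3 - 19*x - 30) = (x - 7)/(x - 5)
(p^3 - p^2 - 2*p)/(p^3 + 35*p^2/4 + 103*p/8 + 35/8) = 8*p*(p^2 - p - 2)/(8*p^3 + 70*p^2 + 103*p + 35)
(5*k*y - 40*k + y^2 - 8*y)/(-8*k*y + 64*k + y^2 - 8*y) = (5*k + y)/(-8*k + y)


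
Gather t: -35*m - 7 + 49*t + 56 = -35*m + 49*t + 49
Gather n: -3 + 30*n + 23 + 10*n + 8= 40*n + 28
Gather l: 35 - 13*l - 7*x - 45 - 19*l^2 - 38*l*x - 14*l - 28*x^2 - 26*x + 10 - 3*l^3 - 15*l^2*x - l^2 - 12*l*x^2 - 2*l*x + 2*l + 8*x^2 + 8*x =-3*l^3 + l^2*(-15*x - 20) + l*(-12*x^2 - 40*x - 25) - 20*x^2 - 25*x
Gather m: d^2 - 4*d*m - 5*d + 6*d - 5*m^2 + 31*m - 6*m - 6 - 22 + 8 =d^2 + d - 5*m^2 + m*(25 - 4*d) - 20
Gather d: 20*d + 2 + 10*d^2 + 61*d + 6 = 10*d^2 + 81*d + 8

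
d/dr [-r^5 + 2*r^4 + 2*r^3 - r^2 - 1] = r*(-5*r^3 + 8*r^2 + 6*r - 2)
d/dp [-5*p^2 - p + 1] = -10*p - 1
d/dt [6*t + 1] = 6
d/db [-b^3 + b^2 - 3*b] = -3*b^2 + 2*b - 3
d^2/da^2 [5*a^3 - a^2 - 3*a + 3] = 30*a - 2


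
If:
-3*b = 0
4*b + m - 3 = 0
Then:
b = 0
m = 3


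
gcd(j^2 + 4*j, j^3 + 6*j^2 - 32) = j + 4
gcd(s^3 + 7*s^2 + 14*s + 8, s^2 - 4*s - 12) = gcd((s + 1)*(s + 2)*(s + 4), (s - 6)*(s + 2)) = s + 2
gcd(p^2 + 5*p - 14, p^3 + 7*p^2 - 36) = p - 2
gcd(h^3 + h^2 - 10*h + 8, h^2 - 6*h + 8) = h - 2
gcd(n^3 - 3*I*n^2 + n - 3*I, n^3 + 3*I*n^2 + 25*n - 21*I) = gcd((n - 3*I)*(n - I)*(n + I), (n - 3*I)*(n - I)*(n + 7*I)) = n^2 - 4*I*n - 3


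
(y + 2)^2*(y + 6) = y^3 + 10*y^2 + 28*y + 24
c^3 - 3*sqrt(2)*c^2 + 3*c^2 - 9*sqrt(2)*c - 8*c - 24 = (c + 3)*(c - 4*sqrt(2))*(c + sqrt(2))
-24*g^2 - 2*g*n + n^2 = (-6*g + n)*(4*g + n)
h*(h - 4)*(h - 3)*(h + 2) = h^4 - 5*h^3 - 2*h^2 + 24*h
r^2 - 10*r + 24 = (r - 6)*(r - 4)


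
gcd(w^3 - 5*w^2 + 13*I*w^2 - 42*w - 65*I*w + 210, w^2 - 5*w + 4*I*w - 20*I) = w - 5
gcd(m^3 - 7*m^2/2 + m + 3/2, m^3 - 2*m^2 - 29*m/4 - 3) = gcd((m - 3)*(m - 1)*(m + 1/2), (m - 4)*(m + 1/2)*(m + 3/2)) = m + 1/2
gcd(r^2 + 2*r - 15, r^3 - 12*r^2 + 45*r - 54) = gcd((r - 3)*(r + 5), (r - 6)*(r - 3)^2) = r - 3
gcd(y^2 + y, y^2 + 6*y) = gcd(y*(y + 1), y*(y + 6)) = y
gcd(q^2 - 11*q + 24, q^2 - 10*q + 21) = q - 3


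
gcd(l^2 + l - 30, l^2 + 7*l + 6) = l + 6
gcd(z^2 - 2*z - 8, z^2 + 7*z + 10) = z + 2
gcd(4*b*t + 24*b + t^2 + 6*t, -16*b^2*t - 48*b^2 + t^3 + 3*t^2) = 4*b + t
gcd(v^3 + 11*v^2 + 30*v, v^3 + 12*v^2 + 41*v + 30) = v^2 + 11*v + 30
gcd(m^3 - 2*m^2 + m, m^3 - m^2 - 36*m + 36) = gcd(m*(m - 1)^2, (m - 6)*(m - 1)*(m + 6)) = m - 1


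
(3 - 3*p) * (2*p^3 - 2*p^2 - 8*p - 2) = -6*p^4 + 12*p^3 + 18*p^2 - 18*p - 6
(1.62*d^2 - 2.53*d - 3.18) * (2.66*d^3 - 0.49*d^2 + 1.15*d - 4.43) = 4.3092*d^5 - 7.5236*d^4 - 5.3561*d^3 - 8.5279*d^2 + 7.5509*d + 14.0874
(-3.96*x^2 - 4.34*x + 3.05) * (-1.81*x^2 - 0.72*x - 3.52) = 7.1676*x^4 + 10.7066*x^3 + 11.5435*x^2 + 13.0808*x - 10.736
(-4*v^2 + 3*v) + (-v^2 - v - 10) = -5*v^2 + 2*v - 10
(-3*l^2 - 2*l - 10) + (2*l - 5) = -3*l^2 - 15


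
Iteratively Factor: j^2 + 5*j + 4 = (j + 1)*(j + 4)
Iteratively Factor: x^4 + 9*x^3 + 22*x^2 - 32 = (x - 1)*(x^3 + 10*x^2 + 32*x + 32) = (x - 1)*(x + 4)*(x^2 + 6*x + 8) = (x - 1)*(x + 4)^2*(x + 2)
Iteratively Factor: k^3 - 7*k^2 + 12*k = (k - 3)*(k^2 - 4*k) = (k - 4)*(k - 3)*(k)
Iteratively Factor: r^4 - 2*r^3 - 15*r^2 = (r)*(r^3 - 2*r^2 - 15*r) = r*(r + 3)*(r^2 - 5*r) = r^2*(r + 3)*(r - 5)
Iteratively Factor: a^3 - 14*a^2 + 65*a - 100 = (a - 5)*(a^2 - 9*a + 20) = (a - 5)*(a - 4)*(a - 5)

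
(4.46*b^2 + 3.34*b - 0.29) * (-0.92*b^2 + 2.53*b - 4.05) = -4.1032*b^4 + 8.211*b^3 - 9.346*b^2 - 14.2607*b + 1.1745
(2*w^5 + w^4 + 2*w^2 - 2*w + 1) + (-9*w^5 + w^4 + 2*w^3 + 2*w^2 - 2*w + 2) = -7*w^5 + 2*w^4 + 2*w^3 + 4*w^2 - 4*w + 3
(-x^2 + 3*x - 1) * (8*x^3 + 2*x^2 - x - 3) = -8*x^5 + 22*x^4 - x^3 - 2*x^2 - 8*x + 3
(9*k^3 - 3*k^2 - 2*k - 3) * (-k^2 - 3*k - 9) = -9*k^5 - 24*k^4 - 70*k^3 + 36*k^2 + 27*k + 27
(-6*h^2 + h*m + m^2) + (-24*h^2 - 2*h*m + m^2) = -30*h^2 - h*m + 2*m^2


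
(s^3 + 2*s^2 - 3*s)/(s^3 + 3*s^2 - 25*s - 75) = s*(s - 1)/(s^2 - 25)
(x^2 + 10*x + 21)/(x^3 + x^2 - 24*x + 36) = (x^2 + 10*x + 21)/(x^3 + x^2 - 24*x + 36)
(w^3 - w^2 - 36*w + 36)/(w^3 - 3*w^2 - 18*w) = (w^2 + 5*w - 6)/(w*(w + 3))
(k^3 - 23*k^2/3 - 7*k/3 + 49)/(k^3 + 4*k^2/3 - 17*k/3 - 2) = (3*k^3 - 23*k^2 - 7*k + 147)/(3*k^3 + 4*k^2 - 17*k - 6)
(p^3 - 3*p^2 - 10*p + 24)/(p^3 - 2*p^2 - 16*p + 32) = (p + 3)/(p + 4)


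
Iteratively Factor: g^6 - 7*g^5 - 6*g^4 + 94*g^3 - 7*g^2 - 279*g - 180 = (g - 4)*(g^5 - 3*g^4 - 18*g^3 + 22*g^2 + 81*g + 45) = (g - 4)*(g + 3)*(g^4 - 6*g^3 + 22*g + 15) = (g - 5)*(g - 4)*(g + 3)*(g^3 - g^2 - 5*g - 3) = (g - 5)*(g - 4)*(g + 1)*(g + 3)*(g^2 - 2*g - 3) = (g - 5)*(g - 4)*(g - 3)*(g + 1)*(g + 3)*(g + 1)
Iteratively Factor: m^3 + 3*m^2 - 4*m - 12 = (m + 2)*(m^2 + m - 6) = (m - 2)*(m + 2)*(m + 3)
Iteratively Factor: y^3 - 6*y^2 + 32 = (y - 4)*(y^2 - 2*y - 8) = (y - 4)^2*(y + 2)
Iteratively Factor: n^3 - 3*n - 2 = (n - 2)*(n^2 + 2*n + 1) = (n - 2)*(n + 1)*(n + 1)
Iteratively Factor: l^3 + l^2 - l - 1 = (l + 1)*(l^2 - 1) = (l - 1)*(l + 1)*(l + 1)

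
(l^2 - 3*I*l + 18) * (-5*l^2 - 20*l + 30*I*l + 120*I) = -5*l^4 - 20*l^3 + 45*I*l^3 + 180*I*l^2 + 540*I*l + 2160*I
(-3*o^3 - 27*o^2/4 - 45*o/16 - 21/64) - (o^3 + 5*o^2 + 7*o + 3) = -4*o^3 - 47*o^2/4 - 157*o/16 - 213/64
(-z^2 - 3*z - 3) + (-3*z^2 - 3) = -4*z^2 - 3*z - 6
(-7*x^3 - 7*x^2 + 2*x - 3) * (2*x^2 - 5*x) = -14*x^5 + 21*x^4 + 39*x^3 - 16*x^2 + 15*x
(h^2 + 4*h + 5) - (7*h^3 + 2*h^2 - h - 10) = -7*h^3 - h^2 + 5*h + 15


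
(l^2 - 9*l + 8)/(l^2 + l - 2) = (l - 8)/(l + 2)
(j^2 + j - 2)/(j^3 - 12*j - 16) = (j - 1)/(j^2 - 2*j - 8)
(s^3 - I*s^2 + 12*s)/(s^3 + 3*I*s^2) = (s - 4*I)/s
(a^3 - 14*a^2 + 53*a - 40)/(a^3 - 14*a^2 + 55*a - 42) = (a^2 - 13*a + 40)/(a^2 - 13*a + 42)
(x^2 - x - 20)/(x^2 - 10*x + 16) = (x^2 - x - 20)/(x^2 - 10*x + 16)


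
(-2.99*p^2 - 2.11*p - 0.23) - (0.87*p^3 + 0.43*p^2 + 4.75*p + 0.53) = -0.87*p^3 - 3.42*p^2 - 6.86*p - 0.76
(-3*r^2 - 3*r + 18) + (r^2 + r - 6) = -2*r^2 - 2*r + 12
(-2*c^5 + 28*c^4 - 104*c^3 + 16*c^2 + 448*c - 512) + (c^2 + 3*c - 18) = -2*c^5 + 28*c^4 - 104*c^3 + 17*c^2 + 451*c - 530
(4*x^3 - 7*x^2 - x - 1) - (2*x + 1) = 4*x^3 - 7*x^2 - 3*x - 2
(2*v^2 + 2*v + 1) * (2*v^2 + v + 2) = 4*v^4 + 6*v^3 + 8*v^2 + 5*v + 2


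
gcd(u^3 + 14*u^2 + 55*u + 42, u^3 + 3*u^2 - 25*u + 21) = u + 7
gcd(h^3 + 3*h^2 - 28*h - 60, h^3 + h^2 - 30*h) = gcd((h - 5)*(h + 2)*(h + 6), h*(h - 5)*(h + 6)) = h^2 + h - 30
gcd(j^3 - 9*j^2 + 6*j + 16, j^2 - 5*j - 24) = j - 8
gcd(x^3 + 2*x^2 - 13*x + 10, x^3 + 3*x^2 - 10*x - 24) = 1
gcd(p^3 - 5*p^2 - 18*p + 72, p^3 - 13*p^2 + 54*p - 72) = p^2 - 9*p + 18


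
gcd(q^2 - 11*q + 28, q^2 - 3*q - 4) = q - 4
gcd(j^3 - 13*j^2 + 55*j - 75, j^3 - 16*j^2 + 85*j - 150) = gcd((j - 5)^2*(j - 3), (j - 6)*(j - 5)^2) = j^2 - 10*j + 25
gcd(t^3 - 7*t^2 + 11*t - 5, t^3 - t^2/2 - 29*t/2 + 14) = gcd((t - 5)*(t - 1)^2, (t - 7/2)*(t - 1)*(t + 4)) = t - 1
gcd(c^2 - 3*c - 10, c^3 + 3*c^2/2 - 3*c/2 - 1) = c + 2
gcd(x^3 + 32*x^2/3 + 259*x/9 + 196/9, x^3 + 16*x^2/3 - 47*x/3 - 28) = x^2 + 25*x/3 + 28/3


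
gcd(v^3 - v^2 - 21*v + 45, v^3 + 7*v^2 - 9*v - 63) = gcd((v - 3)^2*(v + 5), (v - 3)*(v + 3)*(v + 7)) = v - 3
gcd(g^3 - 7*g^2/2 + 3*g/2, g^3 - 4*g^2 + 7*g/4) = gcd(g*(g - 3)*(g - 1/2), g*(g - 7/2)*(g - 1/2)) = g^2 - g/2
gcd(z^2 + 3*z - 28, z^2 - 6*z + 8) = z - 4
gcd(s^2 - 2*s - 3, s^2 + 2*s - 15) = s - 3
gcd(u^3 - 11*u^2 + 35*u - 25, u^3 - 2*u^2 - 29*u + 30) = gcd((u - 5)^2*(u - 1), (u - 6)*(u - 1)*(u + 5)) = u - 1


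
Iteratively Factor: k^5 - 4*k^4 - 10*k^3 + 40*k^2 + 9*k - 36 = (k - 1)*(k^4 - 3*k^3 - 13*k^2 + 27*k + 36) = (k - 3)*(k - 1)*(k^3 - 13*k - 12) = (k - 4)*(k - 3)*(k - 1)*(k^2 + 4*k + 3) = (k - 4)*(k - 3)*(k - 1)*(k + 1)*(k + 3)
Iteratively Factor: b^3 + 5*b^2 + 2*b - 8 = (b + 2)*(b^2 + 3*b - 4) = (b - 1)*(b + 2)*(b + 4)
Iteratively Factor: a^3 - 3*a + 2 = (a - 1)*(a^2 + a - 2) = (a - 1)*(a + 2)*(a - 1)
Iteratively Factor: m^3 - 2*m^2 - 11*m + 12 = (m + 3)*(m^2 - 5*m + 4) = (m - 1)*(m + 3)*(m - 4)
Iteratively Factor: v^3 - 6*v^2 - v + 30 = (v + 2)*(v^2 - 8*v + 15) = (v - 3)*(v + 2)*(v - 5)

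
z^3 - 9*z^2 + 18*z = z*(z - 6)*(z - 3)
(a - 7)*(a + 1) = a^2 - 6*a - 7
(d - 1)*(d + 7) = d^2 + 6*d - 7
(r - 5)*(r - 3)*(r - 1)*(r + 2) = r^4 - 7*r^3 + 5*r^2 + 31*r - 30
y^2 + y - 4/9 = (y - 1/3)*(y + 4/3)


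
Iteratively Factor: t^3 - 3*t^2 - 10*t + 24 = (t + 3)*(t^2 - 6*t + 8) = (t - 4)*(t + 3)*(t - 2)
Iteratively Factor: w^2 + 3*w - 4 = (w + 4)*(w - 1)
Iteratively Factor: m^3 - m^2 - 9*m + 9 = (m + 3)*(m^2 - 4*m + 3) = (m - 1)*(m + 3)*(m - 3)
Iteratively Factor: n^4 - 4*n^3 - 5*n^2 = (n + 1)*(n^3 - 5*n^2) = n*(n + 1)*(n^2 - 5*n) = n*(n - 5)*(n + 1)*(n)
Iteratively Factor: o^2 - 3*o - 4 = (o + 1)*(o - 4)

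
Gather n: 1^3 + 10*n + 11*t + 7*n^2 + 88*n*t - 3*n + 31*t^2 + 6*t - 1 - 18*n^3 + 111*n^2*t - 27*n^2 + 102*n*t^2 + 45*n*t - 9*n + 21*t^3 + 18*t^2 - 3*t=-18*n^3 + n^2*(111*t - 20) + n*(102*t^2 + 133*t - 2) + 21*t^3 + 49*t^2 + 14*t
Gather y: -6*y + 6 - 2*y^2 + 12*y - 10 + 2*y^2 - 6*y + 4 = 0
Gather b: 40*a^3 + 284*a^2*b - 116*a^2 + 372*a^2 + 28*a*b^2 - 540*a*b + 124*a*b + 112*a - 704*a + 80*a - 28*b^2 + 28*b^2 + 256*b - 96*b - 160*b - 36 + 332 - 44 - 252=40*a^3 + 256*a^2 + 28*a*b^2 - 512*a + b*(284*a^2 - 416*a)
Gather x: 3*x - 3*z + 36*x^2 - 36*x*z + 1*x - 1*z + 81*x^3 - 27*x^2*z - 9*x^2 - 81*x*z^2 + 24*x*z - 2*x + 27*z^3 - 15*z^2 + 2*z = 81*x^3 + x^2*(27 - 27*z) + x*(-81*z^2 - 12*z + 2) + 27*z^3 - 15*z^2 - 2*z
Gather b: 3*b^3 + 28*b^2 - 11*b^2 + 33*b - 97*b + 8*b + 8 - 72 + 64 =3*b^3 + 17*b^2 - 56*b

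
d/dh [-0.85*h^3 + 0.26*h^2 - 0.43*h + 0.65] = -2.55*h^2 + 0.52*h - 0.43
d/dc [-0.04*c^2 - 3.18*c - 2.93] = -0.08*c - 3.18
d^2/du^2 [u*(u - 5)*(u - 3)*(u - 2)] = 12*u^2 - 60*u + 62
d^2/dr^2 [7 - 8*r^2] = -16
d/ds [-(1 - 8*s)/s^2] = 2*(1 - 4*s)/s^3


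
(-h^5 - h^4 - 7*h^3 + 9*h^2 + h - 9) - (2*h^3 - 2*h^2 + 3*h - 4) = -h^5 - h^4 - 9*h^3 + 11*h^2 - 2*h - 5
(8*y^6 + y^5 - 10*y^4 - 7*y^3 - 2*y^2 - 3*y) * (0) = 0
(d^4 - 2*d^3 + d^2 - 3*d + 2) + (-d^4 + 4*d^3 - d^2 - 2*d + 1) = 2*d^3 - 5*d + 3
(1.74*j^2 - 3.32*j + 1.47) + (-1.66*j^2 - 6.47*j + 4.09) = 0.0800000000000001*j^2 - 9.79*j + 5.56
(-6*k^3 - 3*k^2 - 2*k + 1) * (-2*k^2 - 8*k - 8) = 12*k^5 + 54*k^4 + 76*k^3 + 38*k^2 + 8*k - 8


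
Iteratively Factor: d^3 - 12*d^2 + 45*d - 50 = (d - 2)*(d^2 - 10*d + 25) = (d - 5)*(d - 2)*(d - 5)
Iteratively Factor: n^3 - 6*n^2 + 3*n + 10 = (n - 5)*(n^2 - n - 2) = (n - 5)*(n + 1)*(n - 2)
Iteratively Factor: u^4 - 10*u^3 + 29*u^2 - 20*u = (u - 1)*(u^3 - 9*u^2 + 20*u) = (u - 4)*(u - 1)*(u^2 - 5*u) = u*(u - 4)*(u - 1)*(u - 5)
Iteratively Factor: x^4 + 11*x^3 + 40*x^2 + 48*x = (x)*(x^3 + 11*x^2 + 40*x + 48) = x*(x + 3)*(x^2 + 8*x + 16) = x*(x + 3)*(x + 4)*(x + 4)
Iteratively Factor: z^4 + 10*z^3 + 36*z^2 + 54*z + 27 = (z + 3)*(z^3 + 7*z^2 + 15*z + 9) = (z + 3)^2*(z^2 + 4*z + 3) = (z + 1)*(z + 3)^2*(z + 3)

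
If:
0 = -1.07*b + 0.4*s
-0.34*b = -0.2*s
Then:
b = 0.00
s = 0.00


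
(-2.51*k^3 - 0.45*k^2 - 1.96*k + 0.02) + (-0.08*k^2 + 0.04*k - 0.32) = -2.51*k^3 - 0.53*k^2 - 1.92*k - 0.3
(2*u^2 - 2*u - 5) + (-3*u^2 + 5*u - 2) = -u^2 + 3*u - 7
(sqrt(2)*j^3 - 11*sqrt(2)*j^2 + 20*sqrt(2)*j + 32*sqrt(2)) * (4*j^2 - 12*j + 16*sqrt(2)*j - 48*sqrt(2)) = 4*sqrt(2)*j^5 - 56*sqrt(2)*j^4 + 32*j^4 - 448*j^3 + 212*sqrt(2)*j^3 - 112*sqrt(2)*j^2 + 1696*j^2 - 896*j - 384*sqrt(2)*j - 3072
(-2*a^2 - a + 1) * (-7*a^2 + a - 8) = 14*a^4 + 5*a^3 + 8*a^2 + 9*a - 8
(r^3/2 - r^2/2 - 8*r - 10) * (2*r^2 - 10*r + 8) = r^5 - 6*r^4 - 7*r^3 + 56*r^2 + 36*r - 80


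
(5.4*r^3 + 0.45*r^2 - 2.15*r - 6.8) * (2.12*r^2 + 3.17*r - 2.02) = 11.448*r^5 + 18.072*r^4 - 14.0395*r^3 - 22.1405*r^2 - 17.213*r + 13.736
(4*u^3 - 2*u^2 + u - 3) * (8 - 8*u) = -32*u^4 + 48*u^3 - 24*u^2 + 32*u - 24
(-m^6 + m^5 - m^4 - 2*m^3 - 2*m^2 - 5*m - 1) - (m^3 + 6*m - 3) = -m^6 + m^5 - m^4 - 3*m^3 - 2*m^2 - 11*m + 2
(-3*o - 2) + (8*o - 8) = 5*o - 10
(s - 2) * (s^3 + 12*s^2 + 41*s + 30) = s^4 + 10*s^3 + 17*s^2 - 52*s - 60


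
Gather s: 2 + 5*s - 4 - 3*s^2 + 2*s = -3*s^2 + 7*s - 2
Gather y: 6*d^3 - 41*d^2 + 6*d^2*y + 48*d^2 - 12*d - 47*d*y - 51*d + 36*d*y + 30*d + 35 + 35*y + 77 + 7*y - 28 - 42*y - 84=6*d^3 + 7*d^2 - 33*d + y*(6*d^2 - 11*d)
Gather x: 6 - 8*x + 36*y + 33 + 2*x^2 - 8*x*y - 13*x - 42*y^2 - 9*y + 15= 2*x^2 + x*(-8*y - 21) - 42*y^2 + 27*y + 54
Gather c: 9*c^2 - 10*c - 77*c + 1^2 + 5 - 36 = 9*c^2 - 87*c - 30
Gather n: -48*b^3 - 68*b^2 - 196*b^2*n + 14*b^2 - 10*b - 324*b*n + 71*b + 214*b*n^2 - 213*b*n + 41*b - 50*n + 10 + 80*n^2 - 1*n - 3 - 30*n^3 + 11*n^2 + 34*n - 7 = -48*b^3 - 54*b^2 + 102*b - 30*n^3 + n^2*(214*b + 91) + n*(-196*b^2 - 537*b - 17)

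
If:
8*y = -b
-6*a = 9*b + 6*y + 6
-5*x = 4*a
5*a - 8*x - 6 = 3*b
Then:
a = 70/249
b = -232/249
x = -56/249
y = 29/249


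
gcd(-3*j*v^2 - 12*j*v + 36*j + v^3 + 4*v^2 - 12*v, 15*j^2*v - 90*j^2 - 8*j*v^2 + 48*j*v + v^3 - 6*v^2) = -3*j + v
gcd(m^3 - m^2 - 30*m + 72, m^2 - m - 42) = m + 6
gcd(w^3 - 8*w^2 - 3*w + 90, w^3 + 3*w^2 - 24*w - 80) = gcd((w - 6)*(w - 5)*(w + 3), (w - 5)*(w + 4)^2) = w - 5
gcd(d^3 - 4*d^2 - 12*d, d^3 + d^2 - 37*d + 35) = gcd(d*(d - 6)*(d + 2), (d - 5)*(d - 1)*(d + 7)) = 1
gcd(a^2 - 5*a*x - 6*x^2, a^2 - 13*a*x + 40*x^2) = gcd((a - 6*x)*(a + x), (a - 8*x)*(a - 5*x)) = 1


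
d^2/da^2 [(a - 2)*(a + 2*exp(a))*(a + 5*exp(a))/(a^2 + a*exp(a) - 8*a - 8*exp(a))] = (2*(a - 2)*(a + 2*exp(a))*(a + 5*exp(a))*(a*exp(a) + 2*a - 7*exp(a) - 8)^2 + (a^2 + a*exp(a) - 8*a - 8*exp(a))^2*(5*(a - 2)*(a + 2*exp(a))*exp(a) + 2*(a - 2)*(a + 5*exp(a))*exp(a) + 2*(a - 2)*(2*exp(a) + 1)*(5*exp(a) + 1) + 2*(a + 2*exp(a))*(5*exp(a) + 1) + 2*(a + 5*exp(a))*(2*exp(a) + 1)) - (a^2 + a*exp(a) - 8*a - 8*exp(a))*((a - 2)*(a + 2*exp(a))*(a + 5*exp(a))*(a*exp(a) - 6*exp(a) + 2) + 2*(a - 2)*(a + 2*exp(a))*(5*exp(a) + 1)*(a*exp(a) + 2*a - 7*exp(a) - 8) + 2*(a - 2)*(a + 5*exp(a))*(2*exp(a) + 1)*(a*exp(a) + 2*a - 7*exp(a) - 8) + 2*(a + 2*exp(a))*(a + 5*exp(a))*(a*exp(a) + 2*a - 7*exp(a) - 8)))/(a^2 + a*exp(a) - 8*a - 8*exp(a))^3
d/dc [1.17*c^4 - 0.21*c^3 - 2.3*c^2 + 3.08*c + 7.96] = 4.68*c^3 - 0.63*c^2 - 4.6*c + 3.08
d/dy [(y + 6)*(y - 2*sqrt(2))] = 2*y - 2*sqrt(2) + 6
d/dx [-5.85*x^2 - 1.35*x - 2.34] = -11.7*x - 1.35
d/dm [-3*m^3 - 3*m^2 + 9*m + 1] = -9*m^2 - 6*m + 9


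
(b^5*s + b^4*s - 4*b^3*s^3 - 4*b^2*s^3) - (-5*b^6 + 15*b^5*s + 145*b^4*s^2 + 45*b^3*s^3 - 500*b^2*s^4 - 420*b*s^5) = 5*b^6 - 14*b^5*s - 145*b^4*s^2 + b^4*s - 49*b^3*s^3 + 500*b^2*s^4 - 4*b^2*s^3 + 420*b*s^5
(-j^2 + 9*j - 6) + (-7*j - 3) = -j^2 + 2*j - 9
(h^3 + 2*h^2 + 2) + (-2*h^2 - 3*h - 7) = h^3 - 3*h - 5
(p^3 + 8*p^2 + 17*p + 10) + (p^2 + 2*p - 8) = p^3 + 9*p^2 + 19*p + 2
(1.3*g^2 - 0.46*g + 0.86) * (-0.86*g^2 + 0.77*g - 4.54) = -1.118*g^4 + 1.3966*g^3 - 6.9958*g^2 + 2.7506*g - 3.9044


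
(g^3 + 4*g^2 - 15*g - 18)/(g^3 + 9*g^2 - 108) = (g + 1)/(g + 6)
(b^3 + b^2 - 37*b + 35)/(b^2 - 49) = (b^2 - 6*b + 5)/(b - 7)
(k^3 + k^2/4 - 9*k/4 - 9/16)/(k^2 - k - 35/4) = (-16*k^3 - 4*k^2 + 36*k + 9)/(4*(-4*k^2 + 4*k + 35))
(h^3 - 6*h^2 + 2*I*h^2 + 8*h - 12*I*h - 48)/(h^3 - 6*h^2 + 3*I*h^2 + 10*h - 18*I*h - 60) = (h + 4*I)/(h + 5*I)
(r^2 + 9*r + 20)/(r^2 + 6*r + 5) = (r + 4)/(r + 1)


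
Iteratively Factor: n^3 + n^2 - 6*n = (n)*(n^2 + n - 6) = n*(n - 2)*(n + 3)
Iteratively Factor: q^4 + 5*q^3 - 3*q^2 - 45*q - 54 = (q - 3)*(q^3 + 8*q^2 + 21*q + 18) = (q - 3)*(q + 3)*(q^2 + 5*q + 6) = (q - 3)*(q + 2)*(q + 3)*(q + 3)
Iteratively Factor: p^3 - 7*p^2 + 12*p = (p - 3)*(p^2 - 4*p) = p*(p - 3)*(p - 4)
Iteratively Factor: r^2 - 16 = (r + 4)*(r - 4)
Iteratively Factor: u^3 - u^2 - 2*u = (u + 1)*(u^2 - 2*u) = u*(u + 1)*(u - 2)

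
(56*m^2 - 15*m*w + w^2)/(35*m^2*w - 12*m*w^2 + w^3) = (-8*m + w)/(w*(-5*m + w))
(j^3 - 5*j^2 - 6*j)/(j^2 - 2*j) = (j^2 - 5*j - 6)/(j - 2)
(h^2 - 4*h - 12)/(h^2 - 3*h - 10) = (h - 6)/(h - 5)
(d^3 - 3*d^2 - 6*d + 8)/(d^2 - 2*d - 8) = d - 1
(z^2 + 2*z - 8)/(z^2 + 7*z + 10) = (z^2 + 2*z - 8)/(z^2 + 7*z + 10)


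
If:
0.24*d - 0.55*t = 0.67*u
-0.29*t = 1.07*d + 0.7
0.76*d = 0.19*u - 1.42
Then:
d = -8.96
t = 30.65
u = -28.37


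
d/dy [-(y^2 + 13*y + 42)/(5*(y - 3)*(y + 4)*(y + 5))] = (y^4 + 26*y^3 + 211*y^2 + 624*y + 486)/(5*(y^6 + 12*y^5 + 22*y^4 - 204*y^3 - 671*y^2 + 840*y + 3600))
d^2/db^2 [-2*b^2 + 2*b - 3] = -4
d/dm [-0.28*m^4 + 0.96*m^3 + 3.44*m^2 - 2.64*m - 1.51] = -1.12*m^3 + 2.88*m^2 + 6.88*m - 2.64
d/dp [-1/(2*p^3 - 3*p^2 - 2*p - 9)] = 2*(3*p^2 - 3*p - 1)/(-2*p^3 + 3*p^2 + 2*p + 9)^2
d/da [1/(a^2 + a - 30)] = (-2*a - 1)/(a^2 + a - 30)^2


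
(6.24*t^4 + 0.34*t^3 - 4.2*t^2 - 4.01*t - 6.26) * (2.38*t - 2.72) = 14.8512*t^5 - 16.1636*t^4 - 10.9208*t^3 + 1.8802*t^2 - 3.9916*t + 17.0272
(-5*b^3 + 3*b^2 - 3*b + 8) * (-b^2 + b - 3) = 5*b^5 - 8*b^4 + 21*b^3 - 20*b^2 + 17*b - 24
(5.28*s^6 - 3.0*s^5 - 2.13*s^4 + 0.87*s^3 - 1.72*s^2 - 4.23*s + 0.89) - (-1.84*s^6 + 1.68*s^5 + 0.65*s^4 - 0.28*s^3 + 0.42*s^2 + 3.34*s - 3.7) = 7.12*s^6 - 4.68*s^5 - 2.78*s^4 + 1.15*s^3 - 2.14*s^2 - 7.57*s + 4.59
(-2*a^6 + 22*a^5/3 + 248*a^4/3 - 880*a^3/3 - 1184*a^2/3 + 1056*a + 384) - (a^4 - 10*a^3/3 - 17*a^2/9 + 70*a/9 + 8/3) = -2*a^6 + 22*a^5/3 + 245*a^4/3 - 290*a^3 - 3535*a^2/9 + 9434*a/9 + 1144/3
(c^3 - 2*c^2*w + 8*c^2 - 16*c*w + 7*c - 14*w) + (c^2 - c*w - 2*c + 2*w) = c^3 - 2*c^2*w + 9*c^2 - 17*c*w + 5*c - 12*w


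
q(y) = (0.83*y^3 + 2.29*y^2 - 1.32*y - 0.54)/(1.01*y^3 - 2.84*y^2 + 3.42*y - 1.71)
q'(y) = (-3.03*y^2 + 5.68*y - 3.42)*(0.83*y^3 + 2.29*y^2 - 1.32*y - 0.54)/(1.01*y^3 - 2.84*y^2 + 3.42*y - 1.71)^2 + (2.49*y^2 + 4.58*y - 1.32)/(1.01*y^3 - 2.84*y^2 + 3.42*y - 1.71)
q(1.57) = 11.00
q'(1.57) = -17.04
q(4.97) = 2.19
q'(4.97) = -0.38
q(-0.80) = -0.23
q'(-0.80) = 0.16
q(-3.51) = 0.04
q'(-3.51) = -0.12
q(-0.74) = -0.22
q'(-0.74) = 0.21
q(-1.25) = -0.25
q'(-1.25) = -0.05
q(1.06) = -22.26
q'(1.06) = -332.24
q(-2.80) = -0.05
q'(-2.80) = -0.14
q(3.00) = 3.75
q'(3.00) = -1.60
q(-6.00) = 0.26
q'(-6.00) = -0.07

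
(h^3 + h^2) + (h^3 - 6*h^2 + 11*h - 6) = 2*h^3 - 5*h^2 + 11*h - 6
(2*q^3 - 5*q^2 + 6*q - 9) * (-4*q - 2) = -8*q^4 + 16*q^3 - 14*q^2 + 24*q + 18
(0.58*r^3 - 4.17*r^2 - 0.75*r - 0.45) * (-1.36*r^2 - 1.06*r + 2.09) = -0.7888*r^5 + 5.0564*r^4 + 6.6524*r^3 - 7.3083*r^2 - 1.0905*r - 0.9405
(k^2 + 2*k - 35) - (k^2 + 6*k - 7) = -4*k - 28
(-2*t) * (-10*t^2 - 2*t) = 20*t^3 + 4*t^2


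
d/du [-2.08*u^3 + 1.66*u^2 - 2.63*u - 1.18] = -6.24*u^2 + 3.32*u - 2.63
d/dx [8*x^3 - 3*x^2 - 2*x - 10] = 24*x^2 - 6*x - 2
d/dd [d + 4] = 1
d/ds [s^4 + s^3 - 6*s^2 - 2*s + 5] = 4*s^3 + 3*s^2 - 12*s - 2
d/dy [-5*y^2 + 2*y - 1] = 2 - 10*y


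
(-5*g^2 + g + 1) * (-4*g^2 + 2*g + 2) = 20*g^4 - 14*g^3 - 12*g^2 + 4*g + 2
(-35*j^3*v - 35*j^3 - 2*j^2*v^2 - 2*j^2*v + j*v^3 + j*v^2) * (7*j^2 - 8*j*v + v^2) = -245*j^5*v - 245*j^5 + 266*j^4*v^2 + 266*j^4*v - 12*j^3*v^3 - 12*j^3*v^2 - 10*j^2*v^4 - 10*j^2*v^3 + j*v^5 + j*v^4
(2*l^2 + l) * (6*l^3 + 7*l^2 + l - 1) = 12*l^5 + 20*l^4 + 9*l^3 - l^2 - l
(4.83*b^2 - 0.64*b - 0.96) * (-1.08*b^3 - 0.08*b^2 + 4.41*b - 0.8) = -5.2164*b^5 + 0.3048*b^4 + 22.3883*b^3 - 6.6096*b^2 - 3.7216*b + 0.768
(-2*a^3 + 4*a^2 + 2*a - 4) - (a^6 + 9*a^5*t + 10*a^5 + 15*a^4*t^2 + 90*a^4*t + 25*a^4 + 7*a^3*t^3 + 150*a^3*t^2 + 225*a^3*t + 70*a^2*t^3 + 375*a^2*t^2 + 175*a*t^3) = -a^6 - 9*a^5*t - 10*a^5 - 15*a^4*t^2 - 90*a^4*t - 25*a^4 - 7*a^3*t^3 - 150*a^3*t^2 - 225*a^3*t - 2*a^3 - 70*a^2*t^3 - 375*a^2*t^2 + 4*a^2 - 175*a*t^3 + 2*a - 4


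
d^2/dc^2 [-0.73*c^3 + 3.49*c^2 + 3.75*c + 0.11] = 6.98 - 4.38*c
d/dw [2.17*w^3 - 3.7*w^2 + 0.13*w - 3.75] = 6.51*w^2 - 7.4*w + 0.13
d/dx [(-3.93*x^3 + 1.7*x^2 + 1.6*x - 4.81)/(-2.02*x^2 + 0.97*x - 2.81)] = (7.9386*x^4 - 7.6242*x^3 + 38.0109*x^2 - 28.9864*x + 0.169699999999999)/(4.0804*x^4 - 3.9188*x^3 + 12.2933*x^2 - 5.4514*x + 7.8961)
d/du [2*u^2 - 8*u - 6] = 4*u - 8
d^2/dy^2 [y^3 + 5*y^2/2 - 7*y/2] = 6*y + 5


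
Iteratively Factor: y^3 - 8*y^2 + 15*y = (y)*(y^2 - 8*y + 15) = y*(y - 3)*(y - 5)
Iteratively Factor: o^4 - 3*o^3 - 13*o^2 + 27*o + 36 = (o - 3)*(o^3 - 13*o - 12) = (o - 4)*(o - 3)*(o^2 + 4*o + 3) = (o - 4)*(o - 3)*(o + 1)*(o + 3)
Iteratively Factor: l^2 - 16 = (l + 4)*(l - 4)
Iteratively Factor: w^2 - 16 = (w - 4)*(w + 4)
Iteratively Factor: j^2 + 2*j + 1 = (j + 1)*(j + 1)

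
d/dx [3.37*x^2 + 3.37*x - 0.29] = 6.74*x + 3.37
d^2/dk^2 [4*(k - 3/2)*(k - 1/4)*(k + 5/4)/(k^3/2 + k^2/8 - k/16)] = 12*(-8*k^3 - 60*k^2 - 30*k - 5)/(k^3*(8*k^3 + 12*k^2 + 6*k + 1))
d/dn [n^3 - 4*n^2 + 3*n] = 3*n^2 - 8*n + 3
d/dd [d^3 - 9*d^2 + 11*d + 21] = 3*d^2 - 18*d + 11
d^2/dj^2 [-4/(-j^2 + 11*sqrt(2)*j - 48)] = 8*(-j^2 + 11*sqrt(2)*j + (2*j - 11*sqrt(2))^2 - 48)/(j^2 - 11*sqrt(2)*j + 48)^3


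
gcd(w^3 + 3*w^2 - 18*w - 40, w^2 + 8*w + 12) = w + 2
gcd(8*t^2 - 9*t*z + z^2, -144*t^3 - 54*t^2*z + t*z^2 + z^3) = -8*t + z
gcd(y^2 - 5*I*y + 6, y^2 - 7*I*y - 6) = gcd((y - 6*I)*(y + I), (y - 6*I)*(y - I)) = y - 6*I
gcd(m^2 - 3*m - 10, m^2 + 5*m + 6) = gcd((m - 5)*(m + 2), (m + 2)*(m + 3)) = m + 2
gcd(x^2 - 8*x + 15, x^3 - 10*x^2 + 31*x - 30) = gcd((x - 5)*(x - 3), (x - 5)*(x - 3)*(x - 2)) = x^2 - 8*x + 15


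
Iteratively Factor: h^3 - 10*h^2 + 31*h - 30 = (h - 3)*(h^2 - 7*h + 10) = (h - 5)*(h - 3)*(h - 2)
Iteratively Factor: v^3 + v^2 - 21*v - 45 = (v + 3)*(v^2 - 2*v - 15) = (v + 3)^2*(v - 5)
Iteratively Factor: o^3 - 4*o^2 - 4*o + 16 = (o - 2)*(o^2 - 2*o - 8) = (o - 2)*(o + 2)*(o - 4)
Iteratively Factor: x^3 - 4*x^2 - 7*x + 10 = (x - 5)*(x^2 + x - 2) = (x - 5)*(x - 1)*(x + 2)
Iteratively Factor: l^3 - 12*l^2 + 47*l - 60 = (l - 4)*(l^2 - 8*l + 15) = (l - 5)*(l - 4)*(l - 3)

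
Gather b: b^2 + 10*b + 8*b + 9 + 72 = b^2 + 18*b + 81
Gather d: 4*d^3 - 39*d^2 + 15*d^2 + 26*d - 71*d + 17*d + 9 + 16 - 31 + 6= 4*d^3 - 24*d^2 - 28*d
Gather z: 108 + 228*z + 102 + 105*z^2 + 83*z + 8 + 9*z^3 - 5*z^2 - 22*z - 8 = 9*z^3 + 100*z^2 + 289*z + 210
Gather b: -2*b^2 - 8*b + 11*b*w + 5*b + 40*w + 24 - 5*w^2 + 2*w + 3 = -2*b^2 + b*(11*w - 3) - 5*w^2 + 42*w + 27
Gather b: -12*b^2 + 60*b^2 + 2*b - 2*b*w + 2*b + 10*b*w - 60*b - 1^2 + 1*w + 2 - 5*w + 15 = 48*b^2 + b*(8*w - 56) - 4*w + 16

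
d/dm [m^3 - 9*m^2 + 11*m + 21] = 3*m^2 - 18*m + 11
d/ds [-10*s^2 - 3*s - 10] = -20*s - 3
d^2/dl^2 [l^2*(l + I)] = 6*l + 2*I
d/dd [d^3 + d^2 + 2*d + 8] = 3*d^2 + 2*d + 2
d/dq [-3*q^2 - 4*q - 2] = -6*q - 4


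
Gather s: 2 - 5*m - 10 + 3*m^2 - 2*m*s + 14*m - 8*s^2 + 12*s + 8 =3*m^2 + 9*m - 8*s^2 + s*(12 - 2*m)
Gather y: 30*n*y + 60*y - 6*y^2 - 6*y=-6*y^2 + y*(30*n + 54)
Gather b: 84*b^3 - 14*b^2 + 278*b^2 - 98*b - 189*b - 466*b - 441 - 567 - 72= 84*b^3 + 264*b^2 - 753*b - 1080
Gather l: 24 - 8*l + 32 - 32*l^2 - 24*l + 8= -32*l^2 - 32*l + 64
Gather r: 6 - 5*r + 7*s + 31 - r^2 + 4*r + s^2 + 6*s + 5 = -r^2 - r + s^2 + 13*s + 42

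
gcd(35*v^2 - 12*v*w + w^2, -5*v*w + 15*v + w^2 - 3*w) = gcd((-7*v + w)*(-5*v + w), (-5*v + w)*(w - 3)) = 5*v - w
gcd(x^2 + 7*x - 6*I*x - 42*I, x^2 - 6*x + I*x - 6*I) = 1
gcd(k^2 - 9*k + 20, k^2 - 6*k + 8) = k - 4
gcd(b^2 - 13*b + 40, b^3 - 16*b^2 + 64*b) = b - 8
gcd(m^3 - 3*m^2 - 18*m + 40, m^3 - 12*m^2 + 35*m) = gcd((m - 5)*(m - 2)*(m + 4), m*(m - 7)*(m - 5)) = m - 5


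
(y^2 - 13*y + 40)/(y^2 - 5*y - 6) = (-y^2 + 13*y - 40)/(-y^2 + 5*y + 6)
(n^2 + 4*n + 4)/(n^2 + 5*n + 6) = (n + 2)/(n + 3)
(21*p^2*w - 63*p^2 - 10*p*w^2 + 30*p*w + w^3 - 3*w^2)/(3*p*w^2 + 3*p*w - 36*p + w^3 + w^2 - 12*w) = (21*p^2 - 10*p*w + w^2)/(3*p*w + 12*p + w^2 + 4*w)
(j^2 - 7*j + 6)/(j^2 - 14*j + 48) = (j - 1)/(j - 8)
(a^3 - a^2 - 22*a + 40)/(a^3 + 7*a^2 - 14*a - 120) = (a - 2)/(a + 6)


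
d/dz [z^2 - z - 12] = 2*z - 1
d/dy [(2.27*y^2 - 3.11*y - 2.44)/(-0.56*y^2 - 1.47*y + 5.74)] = (-5.0785*y^2 + 23.3268*y - 21.4382)/(0.3136*y^4 + 1.6464*y^3 - 4.2679*y^2 - 16.8756*y + 32.9476)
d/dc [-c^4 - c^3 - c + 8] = -4*c^3 - 3*c^2 - 1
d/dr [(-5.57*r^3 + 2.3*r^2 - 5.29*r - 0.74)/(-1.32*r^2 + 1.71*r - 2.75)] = (7.3524*r^4 - 19.0494*r^3 + 42.9027*r^2 - 14.6036*r + 15.8129)/(1.7424*r^4 - 4.5144*r^3 + 10.1841*r^2 - 9.405*r + 7.5625)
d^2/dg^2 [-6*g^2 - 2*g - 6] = -12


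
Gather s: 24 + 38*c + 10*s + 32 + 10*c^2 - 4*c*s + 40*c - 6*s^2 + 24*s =10*c^2 + 78*c - 6*s^2 + s*(34 - 4*c) + 56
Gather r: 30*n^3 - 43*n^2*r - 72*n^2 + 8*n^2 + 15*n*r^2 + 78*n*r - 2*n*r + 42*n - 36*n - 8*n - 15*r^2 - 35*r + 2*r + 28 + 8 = 30*n^3 - 64*n^2 - 2*n + r^2*(15*n - 15) + r*(-43*n^2 + 76*n - 33) + 36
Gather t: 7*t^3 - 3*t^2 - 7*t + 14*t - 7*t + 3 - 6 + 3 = 7*t^3 - 3*t^2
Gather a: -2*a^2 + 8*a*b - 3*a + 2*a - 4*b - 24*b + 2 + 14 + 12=-2*a^2 + a*(8*b - 1) - 28*b + 28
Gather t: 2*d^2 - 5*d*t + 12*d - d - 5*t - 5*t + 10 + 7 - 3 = 2*d^2 + 11*d + t*(-5*d - 10) + 14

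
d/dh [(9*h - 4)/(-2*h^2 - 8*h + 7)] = (18*h^2 - 16*h + 31)/(4*h^4 + 32*h^3 + 36*h^2 - 112*h + 49)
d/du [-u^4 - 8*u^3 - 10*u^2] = 4*u*(-u^2 - 6*u - 5)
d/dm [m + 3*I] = 1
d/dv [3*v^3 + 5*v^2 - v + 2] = 9*v^2 + 10*v - 1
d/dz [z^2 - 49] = 2*z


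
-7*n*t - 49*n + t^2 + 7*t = (-7*n + t)*(t + 7)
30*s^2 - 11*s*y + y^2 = (-6*s + y)*(-5*s + y)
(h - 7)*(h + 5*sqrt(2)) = h^2 - 7*h + 5*sqrt(2)*h - 35*sqrt(2)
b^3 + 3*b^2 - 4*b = b*(b - 1)*(b + 4)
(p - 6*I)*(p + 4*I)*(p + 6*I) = p^3 + 4*I*p^2 + 36*p + 144*I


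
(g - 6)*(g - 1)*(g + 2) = g^3 - 5*g^2 - 8*g + 12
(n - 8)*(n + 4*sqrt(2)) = n^2 - 8*n + 4*sqrt(2)*n - 32*sqrt(2)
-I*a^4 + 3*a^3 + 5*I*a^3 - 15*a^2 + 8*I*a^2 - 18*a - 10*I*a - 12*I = (a - 6)*(a + I)*(a + 2*I)*(-I*a - I)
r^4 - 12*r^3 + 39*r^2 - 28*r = r*(r - 7)*(r - 4)*(r - 1)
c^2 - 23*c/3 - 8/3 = (c - 8)*(c + 1/3)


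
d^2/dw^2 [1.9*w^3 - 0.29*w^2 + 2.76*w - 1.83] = 11.4*w - 0.58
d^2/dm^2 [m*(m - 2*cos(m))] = 2*m*cos(m) + 4*sin(m) + 2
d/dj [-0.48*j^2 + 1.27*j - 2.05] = 1.27 - 0.96*j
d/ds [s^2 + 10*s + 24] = 2*s + 10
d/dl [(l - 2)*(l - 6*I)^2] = (l - 6*I)*(3*l - 4 - 6*I)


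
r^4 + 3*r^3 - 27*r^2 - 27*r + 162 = (r - 3)^2*(r + 3)*(r + 6)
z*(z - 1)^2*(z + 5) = z^4 + 3*z^3 - 9*z^2 + 5*z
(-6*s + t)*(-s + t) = 6*s^2 - 7*s*t + t^2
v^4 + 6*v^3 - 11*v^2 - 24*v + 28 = (v - 2)*(v - 1)*(v + 2)*(v + 7)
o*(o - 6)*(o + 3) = o^3 - 3*o^2 - 18*o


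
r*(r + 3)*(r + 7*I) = r^3 + 3*r^2 + 7*I*r^2 + 21*I*r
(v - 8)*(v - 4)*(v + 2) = v^3 - 10*v^2 + 8*v + 64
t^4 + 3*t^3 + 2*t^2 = t^2*(t + 1)*(t + 2)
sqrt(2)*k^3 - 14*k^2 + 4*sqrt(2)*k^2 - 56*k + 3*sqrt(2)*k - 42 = (k + 3)*(k - 7*sqrt(2))*(sqrt(2)*k + sqrt(2))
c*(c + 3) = c^2 + 3*c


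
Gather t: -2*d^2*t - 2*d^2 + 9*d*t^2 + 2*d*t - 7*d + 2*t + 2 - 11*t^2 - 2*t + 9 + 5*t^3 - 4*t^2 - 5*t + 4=-2*d^2 - 7*d + 5*t^3 + t^2*(9*d - 15) + t*(-2*d^2 + 2*d - 5) + 15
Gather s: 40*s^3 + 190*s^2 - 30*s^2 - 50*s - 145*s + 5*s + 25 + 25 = 40*s^3 + 160*s^2 - 190*s + 50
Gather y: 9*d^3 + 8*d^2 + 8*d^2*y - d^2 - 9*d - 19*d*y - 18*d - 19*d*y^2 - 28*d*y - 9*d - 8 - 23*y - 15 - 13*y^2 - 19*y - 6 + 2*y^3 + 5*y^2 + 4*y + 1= 9*d^3 + 7*d^2 - 36*d + 2*y^3 + y^2*(-19*d - 8) + y*(8*d^2 - 47*d - 38) - 28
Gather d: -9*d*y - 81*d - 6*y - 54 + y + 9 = d*(-9*y - 81) - 5*y - 45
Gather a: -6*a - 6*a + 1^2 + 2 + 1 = 4 - 12*a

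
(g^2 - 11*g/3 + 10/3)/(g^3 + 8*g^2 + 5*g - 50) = (g - 5/3)/(g^2 + 10*g + 25)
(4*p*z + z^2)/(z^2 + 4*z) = (4*p + z)/(z + 4)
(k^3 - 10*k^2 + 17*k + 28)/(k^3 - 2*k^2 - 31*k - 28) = (k - 4)/(k + 4)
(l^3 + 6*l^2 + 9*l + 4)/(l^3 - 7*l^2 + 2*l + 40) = (l^3 + 6*l^2 + 9*l + 4)/(l^3 - 7*l^2 + 2*l + 40)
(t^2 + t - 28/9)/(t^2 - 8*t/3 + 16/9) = (3*t + 7)/(3*t - 4)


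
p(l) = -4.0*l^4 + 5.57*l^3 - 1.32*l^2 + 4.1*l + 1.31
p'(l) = -16.0*l^3 + 16.71*l^2 - 2.64*l + 4.1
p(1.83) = -6.33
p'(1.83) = -42.83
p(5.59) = -2949.84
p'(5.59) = -2283.33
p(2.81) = -123.40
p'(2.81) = -226.38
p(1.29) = 5.28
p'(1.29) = -5.85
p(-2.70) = -341.59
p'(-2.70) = 447.97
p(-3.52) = -886.50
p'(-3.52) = 918.26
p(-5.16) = -3655.93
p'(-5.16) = 2660.85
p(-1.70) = -70.25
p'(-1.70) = 135.49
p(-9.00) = -30447.04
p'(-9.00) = 13045.37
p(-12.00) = -92806.93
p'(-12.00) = 30090.02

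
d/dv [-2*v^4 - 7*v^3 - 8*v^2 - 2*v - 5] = -8*v^3 - 21*v^2 - 16*v - 2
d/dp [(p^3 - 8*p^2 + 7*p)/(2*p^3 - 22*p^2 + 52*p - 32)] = (-3*p^2 + 32*p - 112)/(2*(p^4 - 20*p^3 + 132*p^2 - 320*p + 256))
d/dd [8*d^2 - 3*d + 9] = 16*d - 3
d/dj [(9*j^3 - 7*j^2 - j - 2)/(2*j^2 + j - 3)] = (18*j^4 + 18*j^3 - 86*j^2 + 50*j + 5)/(4*j^4 + 4*j^3 - 11*j^2 - 6*j + 9)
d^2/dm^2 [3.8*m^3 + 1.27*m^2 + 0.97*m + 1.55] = 22.8*m + 2.54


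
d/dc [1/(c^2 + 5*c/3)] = 3*(-6*c - 5)/(c^2*(3*c + 5)^2)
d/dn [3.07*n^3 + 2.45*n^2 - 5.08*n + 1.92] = 9.21*n^2 + 4.9*n - 5.08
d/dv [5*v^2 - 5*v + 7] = 10*v - 5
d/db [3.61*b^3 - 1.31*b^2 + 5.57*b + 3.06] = 10.83*b^2 - 2.62*b + 5.57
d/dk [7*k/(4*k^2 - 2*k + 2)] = 7*(1 - 2*k^2)/(2*(4*k^4 - 4*k^3 + 5*k^2 - 2*k + 1))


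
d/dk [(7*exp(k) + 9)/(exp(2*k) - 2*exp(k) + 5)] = (-7*exp(2*k) - 18*exp(k) + 53)*exp(k)/(exp(4*k) - 4*exp(3*k) + 14*exp(2*k) - 20*exp(k) + 25)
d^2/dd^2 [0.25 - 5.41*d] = 0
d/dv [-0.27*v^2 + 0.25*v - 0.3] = 0.25 - 0.54*v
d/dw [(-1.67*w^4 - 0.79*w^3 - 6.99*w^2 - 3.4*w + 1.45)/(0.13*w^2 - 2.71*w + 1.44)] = (-0.4342*w^5 + 13.4744*w^4 - 5.3374*w^3 + 15.9721*w^2 - 20.5082*w - 0.9665)/(0.0169*w^4 - 0.7046*w^3 + 7.7185*w^2 - 7.8048*w + 2.0736)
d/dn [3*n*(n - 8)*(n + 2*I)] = 9*n^2 + 12*n*(-4 + I) - 48*I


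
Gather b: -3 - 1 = -4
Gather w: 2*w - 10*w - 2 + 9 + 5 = 12 - 8*w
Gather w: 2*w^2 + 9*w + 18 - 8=2*w^2 + 9*w + 10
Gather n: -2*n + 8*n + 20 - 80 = 6*n - 60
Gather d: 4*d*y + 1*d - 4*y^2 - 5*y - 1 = d*(4*y + 1) - 4*y^2 - 5*y - 1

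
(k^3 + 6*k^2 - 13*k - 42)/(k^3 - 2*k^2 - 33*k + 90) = (k^2 + 9*k + 14)/(k^2 + k - 30)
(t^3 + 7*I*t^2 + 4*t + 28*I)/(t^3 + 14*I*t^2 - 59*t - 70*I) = (t - 2*I)/(t + 5*I)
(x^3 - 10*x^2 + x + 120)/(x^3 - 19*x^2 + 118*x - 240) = (x + 3)/(x - 6)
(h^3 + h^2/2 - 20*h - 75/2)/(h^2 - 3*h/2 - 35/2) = (2*h^2 + 11*h + 15)/(2*h + 7)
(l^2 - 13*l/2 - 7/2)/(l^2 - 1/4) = 2*(l - 7)/(2*l - 1)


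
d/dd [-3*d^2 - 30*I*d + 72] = -6*d - 30*I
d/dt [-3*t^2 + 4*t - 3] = 4 - 6*t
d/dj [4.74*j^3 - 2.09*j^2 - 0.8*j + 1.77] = 14.22*j^2 - 4.18*j - 0.8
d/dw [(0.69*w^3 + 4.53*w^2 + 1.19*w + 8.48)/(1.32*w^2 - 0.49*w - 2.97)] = (0.9108*w^4 - 0.6762*w^3 - 9.9384*w^2 - 49.2954*w + 0.6209)/(1.7424*w^4 - 1.2936*w^3 - 7.6007*w^2 + 2.9106*w + 8.8209)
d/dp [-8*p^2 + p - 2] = 1 - 16*p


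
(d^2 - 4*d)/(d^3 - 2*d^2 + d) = (d - 4)/(d^2 - 2*d + 1)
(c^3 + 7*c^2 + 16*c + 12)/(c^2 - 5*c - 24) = (c^2 + 4*c + 4)/(c - 8)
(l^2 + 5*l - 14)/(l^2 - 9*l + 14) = (l + 7)/(l - 7)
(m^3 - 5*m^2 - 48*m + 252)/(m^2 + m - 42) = m - 6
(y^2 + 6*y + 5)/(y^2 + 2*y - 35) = (y^2 + 6*y + 5)/(y^2 + 2*y - 35)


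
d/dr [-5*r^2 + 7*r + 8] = 7 - 10*r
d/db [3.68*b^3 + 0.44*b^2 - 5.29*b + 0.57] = 11.04*b^2 + 0.88*b - 5.29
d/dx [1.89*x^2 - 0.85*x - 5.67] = 3.78*x - 0.85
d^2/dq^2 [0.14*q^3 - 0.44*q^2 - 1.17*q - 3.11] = 0.84*q - 0.88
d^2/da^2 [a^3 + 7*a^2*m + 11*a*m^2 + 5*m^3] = 6*a + 14*m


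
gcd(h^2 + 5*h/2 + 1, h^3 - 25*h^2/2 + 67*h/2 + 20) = h + 1/2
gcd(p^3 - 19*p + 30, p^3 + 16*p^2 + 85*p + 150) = p + 5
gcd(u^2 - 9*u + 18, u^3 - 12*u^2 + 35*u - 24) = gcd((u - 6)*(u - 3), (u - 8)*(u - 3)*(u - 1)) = u - 3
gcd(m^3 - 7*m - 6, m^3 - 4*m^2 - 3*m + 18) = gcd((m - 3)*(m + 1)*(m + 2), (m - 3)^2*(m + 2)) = m^2 - m - 6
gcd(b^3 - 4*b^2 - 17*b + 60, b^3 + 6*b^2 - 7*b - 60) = b^2 + b - 12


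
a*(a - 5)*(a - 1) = a^3 - 6*a^2 + 5*a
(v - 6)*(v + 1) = v^2 - 5*v - 6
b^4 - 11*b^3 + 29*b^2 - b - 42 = (b - 7)*(b - 3)*(b - 2)*(b + 1)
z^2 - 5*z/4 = z*(z - 5/4)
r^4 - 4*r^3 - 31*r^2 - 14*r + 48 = (r - 8)*(r - 1)*(r + 2)*(r + 3)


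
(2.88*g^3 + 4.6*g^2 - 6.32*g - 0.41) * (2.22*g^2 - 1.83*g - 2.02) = 6.3936*g^5 + 4.9416*g^4 - 28.266*g^3 + 1.3634*g^2 + 13.5167*g + 0.8282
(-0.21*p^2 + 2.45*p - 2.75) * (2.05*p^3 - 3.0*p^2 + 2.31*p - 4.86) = -0.4305*p^5 + 5.6525*p^4 - 13.4726*p^3 + 14.9301*p^2 - 18.2595*p + 13.365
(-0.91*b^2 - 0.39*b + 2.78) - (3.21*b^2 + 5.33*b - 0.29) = -4.12*b^2 - 5.72*b + 3.07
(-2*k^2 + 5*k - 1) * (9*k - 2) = -18*k^3 + 49*k^2 - 19*k + 2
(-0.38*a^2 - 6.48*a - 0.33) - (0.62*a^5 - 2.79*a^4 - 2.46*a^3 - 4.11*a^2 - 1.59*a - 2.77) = -0.62*a^5 + 2.79*a^4 + 2.46*a^3 + 3.73*a^2 - 4.89*a + 2.44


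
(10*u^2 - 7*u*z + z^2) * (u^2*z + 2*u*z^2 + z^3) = 10*u^4*z + 13*u^3*z^2 - 3*u^2*z^3 - 5*u*z^4 + z^5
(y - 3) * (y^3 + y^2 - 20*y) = y^4 - 2*y^3 - 23*y^2 + 60*y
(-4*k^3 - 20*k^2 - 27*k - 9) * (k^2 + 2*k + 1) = -4*k^5 - 28*k^4 - 71*k^3 - 83*k^2 - 45*k - 9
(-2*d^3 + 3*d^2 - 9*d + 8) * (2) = -4*d^3 + 6*d^2 - 18*d + 16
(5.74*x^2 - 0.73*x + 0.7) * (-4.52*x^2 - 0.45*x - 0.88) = -25.9448*x^4 + 0.716599999999999*x^3 - 7.8867*x^2 + 0.3274*x - 0.616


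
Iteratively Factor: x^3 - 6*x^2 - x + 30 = (x - 3)*(x^2 - 3*x - 10) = (x - 5)*(x - 3)*(x + 2)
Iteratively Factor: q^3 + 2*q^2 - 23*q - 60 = (q + 3)*(q^2 - q - 20) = (q + 3)*(q + 4)*(q - 5)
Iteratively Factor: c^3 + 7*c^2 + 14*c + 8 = (c + 1)*(c^2 + 6*c + 8) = (c + 1)*(c + 4)*(c + 2)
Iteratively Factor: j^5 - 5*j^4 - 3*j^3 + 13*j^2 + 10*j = (j + 1)*(j^4 - 6*j^3 + 3*j^2 + 10*j) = (j + 1)^2*(j^3 - 7*j^2 + 10*j) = (j - 2)*(j + 1)^2*(j^2 - 5*j) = j*(j - 2)*(j + 1)^2*(j - 5)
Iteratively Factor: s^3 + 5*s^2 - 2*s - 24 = (s - 2)*(s^2 + 7*s + 12) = (s - 2)*(s + 4)*(s + 3)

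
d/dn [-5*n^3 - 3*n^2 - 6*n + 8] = -15*n^2 - 6*n - 6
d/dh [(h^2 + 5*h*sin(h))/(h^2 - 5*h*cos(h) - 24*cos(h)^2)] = (-h*(h + 5*sin(h))*(5*h*sin(h) + 2*h + 24*sin(2*h) - 5*cos(h)) - (-h^2 + 5*h*cos(h) + 24*cos(h)^2)*(5*h*cos(h) + 2*h + 5*sin(h)))/((h - 8*cos(h))^2*(h + 3*cos(h))^2)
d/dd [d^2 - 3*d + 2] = 2*d - 3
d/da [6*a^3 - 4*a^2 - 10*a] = 18*a^2 - 8*a - 10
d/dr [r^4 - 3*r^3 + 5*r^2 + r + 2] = 4*r^3 - 9*r^2 + 10*r + 1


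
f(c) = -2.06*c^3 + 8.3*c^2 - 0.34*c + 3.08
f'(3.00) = -6.16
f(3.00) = 21.14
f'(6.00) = -123.22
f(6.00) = -145.12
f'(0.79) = 8.92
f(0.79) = 6.98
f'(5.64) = -103.30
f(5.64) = -104.39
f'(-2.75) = -92.73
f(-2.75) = 109.63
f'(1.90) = 8.89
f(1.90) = 18.27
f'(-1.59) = -42.36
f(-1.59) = 32.88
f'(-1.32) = -33.02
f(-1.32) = 22.73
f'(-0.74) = -16.01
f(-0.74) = 8.71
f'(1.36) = 10.81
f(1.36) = 12.79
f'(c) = -6.18*c^2 + 16.6*c - 0.34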